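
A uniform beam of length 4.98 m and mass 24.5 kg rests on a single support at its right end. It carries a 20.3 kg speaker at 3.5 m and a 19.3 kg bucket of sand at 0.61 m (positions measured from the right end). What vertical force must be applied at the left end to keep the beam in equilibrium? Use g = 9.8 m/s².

F ≈ 283 N

About the right end:
Beam weight: 24.5 × 9.8 = 240.1 N down at 2.49 m → arm 2.49 m, τ = 240.1 × 2.49 = 597.8 N·m counterclockwise.
Speaker: 20.3 × 9.8 = 198.9 N down at 3.5 m → arm 3.5 m, τ = 198.9 × 3.5 = 696.1 N·m counterclockwise.
Bucket of sand: 19.3 × 9.8 = 189.1 N down at 0.61 m → arm 0.61 m, τ = 189.1 × 0.61 = 115.4 N·m counterclockwise.
Net moment of the loads = 1409 N·m counterclockwise.
The upward force F acts at the left end, arm 4.98 m, giving F × 4.98 clockwise.
Balancing moments: F × 4.98 = 1409, giving F = 1409 / 4.98 = 283 N.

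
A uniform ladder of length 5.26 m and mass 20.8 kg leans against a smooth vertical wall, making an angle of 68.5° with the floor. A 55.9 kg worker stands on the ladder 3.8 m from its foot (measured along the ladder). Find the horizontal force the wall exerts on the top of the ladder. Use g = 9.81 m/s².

N_wall ≈ 196 N

About the foot of the ladder:
Ladder weight 20.8×9.81 = 204 N acts at 2.63 m along the ladder; its horizontal arm is 2.63·cos68.5° = 0.9639 m → τ = 196.6 N·m clockwise.
Worker: 55.9×9.81 = 548.4 N at 3.8 m → arm 1.393 m → τ = 763.9 N·m clockwise.
Wall normal N acts horizontally at the top; its moment arm is the height L sinθ = 5.26·sin68.5° = 4.894 m, counterclockwise.
For rotational equilibrium, N × 4.894 = 960.5, so N = 196 N.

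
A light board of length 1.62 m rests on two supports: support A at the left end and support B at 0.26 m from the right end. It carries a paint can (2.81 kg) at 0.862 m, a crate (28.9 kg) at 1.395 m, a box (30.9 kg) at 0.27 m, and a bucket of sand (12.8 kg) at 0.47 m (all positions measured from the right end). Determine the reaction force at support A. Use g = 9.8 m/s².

Choose support B as the axis so its reaction then has zero moment arm.
Paint can: 2.81 × 9.8 = 27.54 N down at 0.862 m → arm 0.602 m, τ = 27.54 × 0.602 = 16.58 N·m counterclockwise.
Crate: 28.9 × 9.8 = 283.2 N down at 1.395 m → arm 1.135 m, τ = 283.2 × 1.135 = 321.4 N·m counterclockwise.
Box: 30.9 × 9.8 = 302.8 N down at 0.27 m → arm 0.01 m, τ = 302.8 × 0.01 = 3.028 N·m counterclockwise.
Bucket of sand: 12.8 × 9.8 = 125.4 N down at 0.47 m → arm 0.21 m, τ = 125.4 × 0.21 = 26.33 N·m counterclockwise.
Net load moment about support B = 367.3 N·m counterclockwise.
Reaction R at support A is upward at 1.62 m, arm 1.36 m → moment R × 1.36 clockwise.
Setting net torque to zero: R × 1.36 = 367.3 → R = 270 N.

R_A ≈ 270 N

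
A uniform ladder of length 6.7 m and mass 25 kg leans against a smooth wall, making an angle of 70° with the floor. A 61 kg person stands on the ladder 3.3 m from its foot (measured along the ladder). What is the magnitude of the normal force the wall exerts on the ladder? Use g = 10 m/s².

Take moments about the foot of the ladder.
Ladder weight 25×10 = 250 N acts at 3.35 m along the ladder; its horizontal arm is 3.35·cos70° = 1.146 m → τ = 286.5 N·m clockwise.
Person: 61×10 = 610 N at 3.3 m → arm 1.129 m → τ = 688.7 N·m clockwise.
Wall normal N acts horizontally at the top; its moment arm is the height L sinθ = 6.7·sin70° = 6.296 m, counterclockwise.
Setting net torque to zero: N × 6.296 = 975.2 → N = 155 N.

N_wall ≈ 155 N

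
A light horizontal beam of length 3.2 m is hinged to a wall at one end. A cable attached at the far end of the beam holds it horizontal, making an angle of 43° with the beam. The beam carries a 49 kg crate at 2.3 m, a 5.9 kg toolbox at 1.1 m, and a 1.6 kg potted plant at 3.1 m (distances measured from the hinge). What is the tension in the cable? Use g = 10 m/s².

Take moments about the hinge.
Crate: 49 × 10 = 490 N down at 2.3 m → arm 2.3 m, τ = 490 × 2.3 = 1127 N·m clockwise.
Toolbox: 5.9 × 10 = 59 N down at 1.1 m → arm 1.1 m, τ = 59 × 1.1 = 64.9 N·m clockwise.
Potted plant: 1.6 × 10 = 16 N down at 3.1 m → arm 3.1 m, τ = 16 × 3.1 = 49.6 N·m clockwise.
Total clockwise load moment = 1242 N·m.
The cable tension T acts at 3.2 m; only its component perpendicular to the beam, T sinθ, produces torque. sin 43° = 0.682.
For rotational equilibrium, T × 3.2 × 0.682 = 1242, so T = 1242 / 2.182 = 569 N.

T ≈ 569 N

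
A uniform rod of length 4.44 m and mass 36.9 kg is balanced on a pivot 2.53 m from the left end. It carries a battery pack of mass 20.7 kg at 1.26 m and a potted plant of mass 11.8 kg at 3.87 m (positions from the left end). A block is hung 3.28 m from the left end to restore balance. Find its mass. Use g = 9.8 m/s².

m ≈ 29.2 kg

Taking torques about the pivot (at 2.53 m from the left end):
Beam weight: 36.9 × 9.8 = 361.6 N down at 2.22 m → arm 0.31 m, τ = 361.6 × 0.31 = 112.1 N·m counterclockwise.
Battery pack: 20.7 × 9.8 = 202.9 N down at 1.26 m → arm 1.27 m, τ = 202.9 × 1.27 = 257.7 N·m counterclockwise.
Potted plant: 11.8 × 9.8 = 115.6 N down at 3.87 m → arm 1.34 m, τ = 115.6 × 1.34 = 154.9 N·m clockwise.
Net moment of known loads = 214.9 N·m counterclockwise.
An unknown mass m at 3.28 m has arm 0.75 m; its moment is m·g·0.75 clockwise.
Balancing moments: m × 9.8 × 0.75 = 214.9, giving m = 214.9 / (9.8 × 0.75) = 29.2 kg.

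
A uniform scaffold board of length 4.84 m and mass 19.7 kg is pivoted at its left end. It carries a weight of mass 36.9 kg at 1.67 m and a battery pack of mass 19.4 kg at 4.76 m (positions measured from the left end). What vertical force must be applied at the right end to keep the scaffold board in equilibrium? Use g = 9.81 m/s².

Take moments about the left end.
Beam weight: 19.7 × 9.81 = 193.3 N down at 2.42 m → arm 2.42 m, τ = 193.3 × 2.42 = 467.8 N·m clockwise.
Weight: 36.9 × 9.81 = 362 N down at 1.67 m → arm 1.67 m, τ = 362 × 1.67 = 604.5 N·m clockwise.
Battery pack: 19.4 × 9.81 = 190.3 N down at 4.76 m → arm 4.76 m, τ = 190.3 × 4.76 = 905.8 N·m clockwise.
Net moment of the loads = 1978 N·m clockwise.
The upward force F acts at the right end, arm 4.84 m, giving F × 4.84 counterclockwise.
Balancing moments: F × 4.84 = 1978, giving F = 1978 / 4.84 = 409 N.

F ≈ 409 N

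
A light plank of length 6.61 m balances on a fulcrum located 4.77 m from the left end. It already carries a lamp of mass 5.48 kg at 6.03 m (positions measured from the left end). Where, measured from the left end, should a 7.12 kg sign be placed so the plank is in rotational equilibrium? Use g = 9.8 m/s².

x ≈ 3.8 m from the left end

Sum moments about the fulcrum (at 4.77 m from the left end) (the support reaction has zero arm there).
Lamp: 5.48 × 9.8 = 53.7 N down at 6.03 m → arm 1.26 m, τ = 53.7 × 1.26 = 67.66 N·m clockwise.
Net moment of existing loads = 67.66 N·m clockwise.
The sign weighs 7.12 × 9.8 = 69.78 N and must supply an equal counterclockwise moment, so its lever arm about the fulcrum is 67.66 / 69.78 = 0.97 m.
That puts it at 4.77 − 0.97 = 3.8 m from the left end.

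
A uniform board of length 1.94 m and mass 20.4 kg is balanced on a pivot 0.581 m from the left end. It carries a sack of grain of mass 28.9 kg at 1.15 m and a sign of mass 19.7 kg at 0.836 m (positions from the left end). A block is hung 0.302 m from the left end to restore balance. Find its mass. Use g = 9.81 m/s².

m ≈ 105 kg

Choose the pivot (at 0.581 m from the left end) as the axis so the support reaction has zero arm there.
Beam weight: 20.4 × 9.81 = 200.1 N down at 0.97 m → arm 0.389 m, τ = 200.1 × 0.389 = 77.84 N·m clockwise.
Sack of grain: 28.9 × 9.81 = 283.5 N down at 1.15 m → arm 0.569 m, τ = 283.5 × 0.569 = 161.3 N·m clockwise.
Sign: 19.7 × 9.81 = 193.3 N down at 0.836 m → arm 0.255 m, τ = 193.3 × 0.255 = 49.29 N·m clockwise.
Net moment of known loads = 288.4 N·m clockwise.
An unknown mass m at 0.302 m has arm 0.279 m; its moment is m·g·0.279 counterclockwise.
Στ = 0 ⇒ m × 9.81 × 0.279 = 288.4 ⇒ m = 288.4 / (9.81 × 0.279) = 105 kg.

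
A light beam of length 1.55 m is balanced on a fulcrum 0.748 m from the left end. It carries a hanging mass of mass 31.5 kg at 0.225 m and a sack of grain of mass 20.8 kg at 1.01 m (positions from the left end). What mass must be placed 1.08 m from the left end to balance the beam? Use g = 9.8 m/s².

Take moments about the fulcrum (at 0.748 m from the left end).
Hanging mass: 31.5 × 9.8 = 308.7 N down at 0.225 m → arm 0.523 m, τ = 308.7 × 0.523 = 161.5 N·m counterclockwise.
Sack of grain: 20.8 × 9.8 = 203.8 N down at 1.01 m → arm 0.262 m, τ = 203.8 × 0.262 = 53.4 N·m clockwise.
Net moment of known loads = 108.1 N·m counterclockwise.
An unknown mass m at 1.08 m has arm 0.332 m; its moment is m·g·0.332 clockwise.
Στ = 0 ⇒ m × 9.8 × 0.332 = 108.1 ⇒ m = 108.1 / (9.8 × 0.332) = 33.2 kg.

m ≈ 33.2 kg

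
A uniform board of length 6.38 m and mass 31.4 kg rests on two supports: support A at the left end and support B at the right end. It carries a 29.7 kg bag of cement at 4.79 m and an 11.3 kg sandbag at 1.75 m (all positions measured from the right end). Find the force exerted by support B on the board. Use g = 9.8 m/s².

R_B ≈ 307 N

Taking torques about support A:
Beam weight: 31.4 × 9.8 = 307.7 N down at 3.19 m → arm 3.19 m, τ = 307.7 × 3.19 = 981.6 N·m clockwise.
Bag of cement: 29.7 × 9.8 = 291.1 N down at 4.79 m → arm 1.59 m, τ = 291.1 × 1.59 = 462.8 N·m clockwise.
Sandbag: 11.3 × 9.8 = 110.7 N down at 1.75 m → arm 4.63 m, τ = 110.7 × 4.63 = 512.5 N·m clockwise.
Net load moment about support A = 1957 N·m clockwise.
Reaction R at support B is upward at 0 m, arm 6.38 m → moment R × 6.38 counterclockwise.
Στ = 0 ⇒ R × 6.38 = 1957 ⇒ R = 307 N.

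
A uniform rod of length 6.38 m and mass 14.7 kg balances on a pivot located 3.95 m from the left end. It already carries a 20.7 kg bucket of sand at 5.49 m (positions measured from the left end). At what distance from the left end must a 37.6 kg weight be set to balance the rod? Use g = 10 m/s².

Sum moments about the pivot (at 3.95 m from the left end) (the support reaction has zero arm there).
Beam weight: 14.7 × 10 = 147 N down at 3.19 m → arm 0.76 m, τ = 147 × 0.76 = 111.7 N·m counterclockwise.
Bucket of sand: 20.7 × 10 = 207 N down at 5.49 m → arm 1.54 m, τ = 207 × 1.54 = 318.8 N·m clockwise.
Net moment of existing loads = 207.1 N·m clockwise.
The weight weighs 37.6 × 10 = 376 N and must supply an equal counterclockwise moment, so its lever arm about the pivot is 207.1 / 376 = 0.551 m.
That puts it at 3.95 − 0.551 = 3.4 m from the left end.

x ≈ 3.4 m from the left end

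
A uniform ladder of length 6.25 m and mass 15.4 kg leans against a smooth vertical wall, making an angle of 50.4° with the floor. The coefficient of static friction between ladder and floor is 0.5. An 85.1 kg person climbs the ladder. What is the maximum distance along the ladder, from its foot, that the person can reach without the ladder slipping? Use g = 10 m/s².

d ≈ 3.9 m

About the foot of the ladder:
Ladder weight 15.4×10 = 154 N acts at 3.125 m along the ladder; its horizontal arm is 3.125·cos50.4° = 1.992 m → τ = 306.8 N·m clockwise.
Person weight 85.1×10 = 851 N at distance d → arm d·cos50.4° → τ = 851·d·0.6374 clockwise.
Wall normal N at the top has arm L sinθ = 4.816 m counterclockwise, so Στ = 0 gives N·4.816 = 306.8 + 542.4·d.
ΣFy = 0 ⇒ N_floor = 1005 N, so the maximum friction is μ_s·N_floor = 0.5×1005 = 502.5 N. ΣFx = 0 ⇒ N_wall = f, so at the slipping point N = 502.5 N.
Substituting: 502.5×4.816 = 306.8 + 542.4·d ⇒ d = (2420 − 306.8) / 542.4 = 3.9 m.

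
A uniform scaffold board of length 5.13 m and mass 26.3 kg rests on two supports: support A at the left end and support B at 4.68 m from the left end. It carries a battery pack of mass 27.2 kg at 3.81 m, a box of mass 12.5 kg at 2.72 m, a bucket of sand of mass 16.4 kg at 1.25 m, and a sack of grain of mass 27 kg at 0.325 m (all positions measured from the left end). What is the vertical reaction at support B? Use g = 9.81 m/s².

Take moments about support A.
Beam weight: 26.3 × 9.81 = 258 N down at 2.565 m → arm 2.565 m, τ = 258 × 2.565 = 661.8 N·m clockwise.
Battery pack: 27.2 × 9.81 = 266.8 N down at 3.81 m → arm 3.81 m, τ = 266.8 × 3.81 = 1017 N·m clockwise.
Box: 12.5 × 9.81 = 122.6 N down at 2.72 m → arm 2.72 m, τ = 122.6 × 2.72 = 333.5 N·m clockwise.
Bucket of sand: 16.4 × 9.81 = 160.9 N down at 1.25 m → arm 1.25 m, τ = 160.9 × 1.25 = 201.1 N·m clockwise.
Sack of grain: 27 × 9.81 = 264.9 N down at 0.325 m → arm 0.325 m, τ = 264.9 × 0.325 = 86.09 N·m clockwise.
Net load moment about support A = 2299 N·m clockwise.
Reaction R at support B is upward at 4.68 m, arm 4.68 m → moment R × 4.68 counterclockwise.
Στ = 0 ⇒ R × 4.68 = 2299 ⇒ R = 491 N.

R_B ≈ 491 N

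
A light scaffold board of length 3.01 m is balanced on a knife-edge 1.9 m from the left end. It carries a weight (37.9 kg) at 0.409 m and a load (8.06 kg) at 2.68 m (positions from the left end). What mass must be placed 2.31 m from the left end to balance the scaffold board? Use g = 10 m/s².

Taking torques about the knife-edge (at 1.9 m from the left end):
Weight: 37.9 × 10 = 379 N down at 0.409 m → arm 1.491 m, τ = 379 × 1.491 = 565.1 N·m counterclockwise.
Load: 8.06 × 10 = 80.6 N down at 2.68 m → arm 0.78 m, τ = 80.6 × 0.78 = 62.87 N·m clockwise.
Net moment of known loads = 502.2 N·m counterclockwise.
An unknown mass m at 2.31 m has arm 0.41 m; its moment is m·g·0.41 clockwise.
Balancing moments: m × 10 × 0.41 = 502.2, giving m = 502.2 / (10 × 0.41) = 122 kg.

m ≈ 122 kg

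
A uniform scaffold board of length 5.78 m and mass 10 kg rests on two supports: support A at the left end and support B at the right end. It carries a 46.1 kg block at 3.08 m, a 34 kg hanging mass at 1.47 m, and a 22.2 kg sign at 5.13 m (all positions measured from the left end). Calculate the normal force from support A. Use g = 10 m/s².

About support B:
Beam weight: 10 × 10 = 100 N down at 2.89 m → arm 2.89 m, τ = 100 × 2.89 = 289 N·m counterclockwise.
Block: 46.1 × 10 = 461 N down at 3.08 m → arm 2.7 m, τ = 461 × 2.7 = 1245 N·m counterclockwise.
Hanging mass: 34 × 10 = 340 N down at 1.47 m → arm 4.31 m, τ = 340 × 4.31 = 1465 N·m counterclockwise.
Sign: 22.2 × 10 = 222 N down at 5.13 m → arm 0.65 m, τ = 222 × 0.65 = 144.3 N·m counterclockwise.
Net load moment about support B = 3143 N·m counterclockwise.
Reaction R at support A is upward at 0 m, arm 5.78 m → moment R × 5.78 clockwise.
Στ = 0 ⇒ R × 5.78 = 3143 ⇒ R = 544 N.

R_A ≈ 544 N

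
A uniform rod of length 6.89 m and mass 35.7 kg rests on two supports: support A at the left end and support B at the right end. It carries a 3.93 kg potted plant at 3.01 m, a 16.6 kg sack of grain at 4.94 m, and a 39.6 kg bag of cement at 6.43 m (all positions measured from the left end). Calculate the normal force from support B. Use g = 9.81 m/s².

About support A:
Beam weight: 35.7 × 9.81 = 350.2 N down at 3.445 m → arm 3.445 m, τ = 350.2 × 3.445 = 1206 N·m clockwise.
Potted plant: 3.93 × 9.81 = 38.55 N down at 3.01 m → arm 3.01 m, τ = 38.55 × 3.01 = 116 N·m clockwise.
Sack of grain: 16.6 × 9.81 = 162.8 N down at 4.94 m → arm 4.94 m, τ = 162.8 × 4.94 = 804.2 N·m clockwise.
Bag of cement: 39.6 × 9.81 = 388.5 N down at 6.43 m → arm 6.43 m, τ = 388.5 × 6.43 = 2498 N·m clockwise.
Net load moment about support A = 4624 N·m clockwise.
Reaction R at support B is upward at 6.89 m, arm 6.89 m → moment R × 6.89 counterclockwise.
Στ = 0 ⇒ R × 6.89 = 4624 ⇒ R = 671 N.

R_B ≈ 671 N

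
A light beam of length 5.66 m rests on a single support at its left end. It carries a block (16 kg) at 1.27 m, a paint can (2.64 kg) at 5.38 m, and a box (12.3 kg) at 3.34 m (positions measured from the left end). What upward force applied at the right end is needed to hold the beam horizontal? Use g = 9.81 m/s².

F ≈ 131 N

About the left end:
Block: 16 × 9.81 = 157 N down at 1.27 m → arm 1.27 m, τ = 157 × 1.27 = 199.4 N·m clockwise.
Paint can: 2.64 × 9.81 = 25.9 N down at 5.38 m → arm 5.38 m, τ = 25.9 × 5.38 = 139.3 N·m clockwise.
Box: 12.3 × 9.81 = 120.7 N down at 3.34 m → arm 3.34 m, τ = 120.7 × 3.34 = 403.1 N·m clockwise.
Net moment of the loads = 741.8 N·m clockwise.
The upward force F acts at the right end, arm 5.66 m, giving F × 5.66 counterclockwise.
For rotational equilibrium, F × 5.66 = 741.8, so F = 741.8 / 5.66 = 131 N.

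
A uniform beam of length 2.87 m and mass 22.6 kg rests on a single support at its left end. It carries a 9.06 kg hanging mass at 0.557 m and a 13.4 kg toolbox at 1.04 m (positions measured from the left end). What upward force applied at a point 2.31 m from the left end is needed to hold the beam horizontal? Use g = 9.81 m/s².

F ≈ 218 N

Take moments about the left end.
Beam weight: 22.6 × 9.81 = 221.7 N down at 1.435 m → arm 1.435 m, τ = 221.7 × 1.435 = 318.1 N·m clockwise.
Hanging mass: 9.06 × 9.81 = 88.88 N down at 0.557 m → arm 0.557 m, τ = 88.88 × 0.557 = 49.51 N·m clockwise.
Toolbox: 13.4 × 9.81 = 131.5 N down at 1.04 m → arm 1.04 m, τ = 131.5 × 1.04 = 136.8 N·m clockwise.
Net moment of the loads = 504.4 N·m clockwise.
The upward force F acts at a point 2.31 m from the left end, arm 2.31 m, giving F × 2.31 counterclockwise.
For rotational equilibrium, F × 2.31 = 504.4, so F = 504.4 / 2.31 = 218 N.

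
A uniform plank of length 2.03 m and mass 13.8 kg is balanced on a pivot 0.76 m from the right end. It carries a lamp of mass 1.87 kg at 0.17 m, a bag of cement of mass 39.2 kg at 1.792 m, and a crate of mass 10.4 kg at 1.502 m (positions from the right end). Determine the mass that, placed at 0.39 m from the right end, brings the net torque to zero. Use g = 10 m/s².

Take moments about the pivot (at 0.76 m from the right end).
Beam weight: 13.8 × 10 = 138 N down at 1.015 m → arm 0.255 m, τ = 138 × 0.255 = 35.19 N·m counterclockwise.
Lamp: 1.87 × 10 = 18.7 N down at 0.17 m → arm 0.59 m, τ = 18.7 × 0.59 = 11.03 N·m clockwise.
Bag of cement: 39.2 × 10 = 392 N down at 1.792 m → arm 1.032 m, τ = 392 × 1.032 = 404.5 N·m counterclockwise.
Crate: 10.4 × 10 = 104 N down at 1.502 m → arm 0.742 m, τ = 104 × 0.742 = 77.17 N·m counterclockwise.
Net moment of known loads = 505.8 N·m counterclockwise.
An unknown mass m at 0.39 m has arm 0.37 m; its moment is m·g·0.37 clockwise.
For rotational equilibrium, m × 10 × 0.37 = 505.8, so m = 505.8 / (10 × 0.37) = 137 kg.

m ≈ 137 kg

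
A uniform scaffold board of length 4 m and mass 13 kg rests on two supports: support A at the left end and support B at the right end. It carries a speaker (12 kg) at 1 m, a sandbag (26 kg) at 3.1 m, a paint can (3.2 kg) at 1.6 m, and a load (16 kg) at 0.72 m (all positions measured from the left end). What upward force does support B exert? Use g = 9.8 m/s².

About support A:
Beam weight: 13 × 9.8 = 127.4 N down at 2 m → arm 2 m, τ = 127.4 × 2 = 254.8 N·m clockwise.
Speaker: 12 × 9.8 = 117.6 N down at 1 m → arm 1 m, τ = 117.6 × 1 = 117.6 N·m clockwise.
Sandbag: 26 × 9.8 = 254.8 N down at 3.1 m → arm 3.1 m, τ = 254.8 × 3.1 = 789.9 N·m clockwise.
Paint can: 3.2 × 9.8 = 31.36 N down at 1.6 m → arm 1.6 m, τ = 31.36 × 1.6 = 50.18 N·m clockwise.
Load: 16 × 9.8 = 156.8 N down at 0.72 m → arm 0.72 m, τ = 156.8 × 0.72 = 112.9 N·m clockwise.
Net load moment about support A = 1325 N·m clockwise.
Reaction R at support B is upward at 4 m, arm 4 m → moment R × 4 counterclockwise.
Setting net torque to zero: R × 4 = 1325 → R = 331 N.

R_B ≈ 331 N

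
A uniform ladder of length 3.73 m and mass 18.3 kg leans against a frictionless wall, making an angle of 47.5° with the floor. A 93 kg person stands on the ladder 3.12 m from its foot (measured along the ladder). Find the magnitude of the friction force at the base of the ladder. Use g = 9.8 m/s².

f ≈ 781 N

Take moments about the foot of the ladder.
Ladder weight 18.3×9.8 = 179.3 N acts at 1.865 m along the ladder; its horizontal arm is 1.865·cos47.5° = 1.26 m → τ = 225.9 N·m clockwise.
Person: 93×9.8 = 911.4 N at 3.12 m → arm 2.108 m → τ = 1921 N·m clockwise.
Wall normal N acts horizontally at the top; its moment arm is the height L sinθ = 3.73·sin47.5° = 2.75 m, counterclockwise.
Setting net torque to zero: N × 2.75 = 2147 → N = 781 N.
ΣFx = 0: friction at the foot balances the wall's push, so f = N_wall = 781 N.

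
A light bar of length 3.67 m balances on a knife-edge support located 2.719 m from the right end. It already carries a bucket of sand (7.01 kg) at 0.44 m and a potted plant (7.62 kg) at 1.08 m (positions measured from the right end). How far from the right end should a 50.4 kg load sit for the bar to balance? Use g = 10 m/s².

Take moments about the knife-edge support (at 2.719 m from the right end).
Bucket of sand: 7.01 × 10 = 70.1 N down at 0.44 m → arm 2.279 m, τ = 70.1 × 2.279 = 159.8 N·m clockwise.
Potted plant: 7.62 × 10 = 76.2 N down at 1.08 m → arm 1.639 m, τ = 76.2 × 1.639 = 124.9 N·m clockwise.
Net moment of existing loads = 284.7 N·m clockwise.
The load weighs 50.4 × 10 = 504 N and must supply an equal counterclockwise moment, so its lever arm about the knife-edge support is 284.7 / 504 = 0.565 m.
That puts it at 2.719 + 0.565 = 3.28 m from the right end.

x ≈ 3.28 m from the right end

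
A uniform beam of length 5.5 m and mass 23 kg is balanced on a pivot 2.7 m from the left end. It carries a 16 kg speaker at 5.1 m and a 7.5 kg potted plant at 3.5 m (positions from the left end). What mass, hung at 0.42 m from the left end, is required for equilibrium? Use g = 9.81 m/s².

Sum moments about the pivot (at 2.7 m from the left end) (the support reaction has zero arm there).
Beam weight: 23 × 9.81 = 225.6 N down at 2.75 m → arm 0.05 m, τ = 225.6 × 0.05 = 11.28 N·m clockwise.
Speaker: 16 × 9.81 = 157 N down at 5.1 m → arm 2.4 m, τ = 157 × 2.4 = 376.8 N·m clockwise.
Potted plant: 7.5 × 9.81 = 73.58 N down at 3.5 m → arm 0.8 m, τ = 73.58 × 0.8 = 58.86 N·m clockwise.
Net moment of known loads = 446.9 N·m clockwise.
An unknown mass m at 0.42 m has arm 2.28 m; its moment is m·g·2.28 counterclockwise.
For rotational equilibrium, m × 9.81 × 2.28 = 446.9, so m = 446.9 / (9.81 × 2.28) = 20 kg.

m ≈ 20 kg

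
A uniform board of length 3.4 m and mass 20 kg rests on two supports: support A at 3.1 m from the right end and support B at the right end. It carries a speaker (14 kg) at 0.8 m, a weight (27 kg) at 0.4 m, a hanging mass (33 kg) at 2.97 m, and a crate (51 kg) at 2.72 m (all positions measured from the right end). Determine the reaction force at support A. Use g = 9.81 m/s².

R_A ≈ 926 N

Sum moments about support B (its reaction then has zero moment arm).
Beam weight: 20 × 9.81 = 196.2 N down at 1.7 m → arm 1.7 m, τ = 196.2 × 1.7 = 333.5 N·m counterclockwise.
Speaker: 14 × 9.81 = 137.3 N down at 0.8 m → arm 0.8 m, τ = 137.3 × 0.8 = 109.8 N·m counterclockwise.
Weight: 27 × 9.81 = 264.9 N down at 0.4 m → arm 0.4 m, τ = 264.9 × 0.4 = 106 N·m counterclockwise.
Hanging mass: 33 × 9.81 = 323.7 N down at 2.97 m → arm 2.97 m, τ = 323.7 × 2.97 = 961.4 N·m counterclockwise.
Crate: 51 × 9.81 = 500.3 N down at 2.72 m → arm 2.72 m, τ = 500.3 × 2.72 = 1361 N·m counterclockwise.
Net load moment about support B = 2872 N·m counterclockwise.
Reaction R at support A is upward at 3.1 m, arm 3.1 m → moment R × 3.1 clockwise.
For rotational equilibrium, R × 3.1 = 2872, so R = 926 N.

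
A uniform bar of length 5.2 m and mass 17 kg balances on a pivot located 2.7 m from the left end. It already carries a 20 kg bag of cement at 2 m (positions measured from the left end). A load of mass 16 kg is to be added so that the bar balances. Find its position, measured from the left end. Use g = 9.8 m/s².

About the pivot (at 2.7 m from the left end):
Beam weight: 17 × 9.8 = 166.6 N down at 2.6 m → arm 0.1 m, τ = 166.6 × 0.1 = 16.66 N·m counterclockwise.
Bag of cement: 20 × 9.8 = 196 N down at 2 m → arm 0.7 m, τ = 196 × 0.7 = 137.2 N·m counterclockwise.
Net moment of existing loads = 153.9 N·m counterclockwise.
The load weighs 16 × 9.8 = 156.8 N and must supply an equal clockwise moment, so its lever arm about the pivot is 153.9 / 156.8 = 0.982 m.
That puts it at 2.7 + 0.982 = 3.68 m from the left end.

x ≈ 3.68 m from the left end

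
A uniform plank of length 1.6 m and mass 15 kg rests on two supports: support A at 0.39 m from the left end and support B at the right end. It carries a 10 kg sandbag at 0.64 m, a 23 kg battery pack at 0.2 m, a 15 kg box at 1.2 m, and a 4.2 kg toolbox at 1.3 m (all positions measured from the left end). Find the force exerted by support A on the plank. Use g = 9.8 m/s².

About support B:
Beam weight: 15 × 9.8 = 147 N down at 0.8 m → arm 0.8 m, τ = 147 × 0.8 = 117.6 N·m counterclockwise.
Sandbag: 10 × 9.8 = 98 N down at 0.64 m → arm 0.96 m, τ = 98 × 0.96 = 94.08 N·m counterclockwise.
Battery pack: 23 × 9.8 = 225.4 N down at 0.2 m → arm 1.4 m, τ = 225.4 × 1.4 = 315.6 N·m counterclockwise.
Box: 15 × 9.8 = 147 N down at 1.2 m → arm 0.4 m, τ = 147 × 0.4 = 58.8 N·m counterclockwise.
Toolbox: 4.2 × 9.8 = 41.16 N down at 1.3 m → arm 0.3 m, τ = 41.16 × 0.3 = 12.35 N·m counterclockwise.
Net load moment about support B = 598.4 N·m counterclockwise.
Reaction R at support A is upward at 0.39 m, arm 1.21 m → moment R × 1.21 clockwise.
Balancing moments: R × 1.21 = 598.4, giving R = 495 N.

R_A ≈ 495 N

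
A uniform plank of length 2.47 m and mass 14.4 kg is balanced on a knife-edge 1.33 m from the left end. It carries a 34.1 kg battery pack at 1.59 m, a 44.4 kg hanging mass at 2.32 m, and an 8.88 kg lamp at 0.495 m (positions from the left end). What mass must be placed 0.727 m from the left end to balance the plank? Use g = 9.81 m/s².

Taking torques about the knife-edge (at 1.33 m from the left end):
Beam weight: 14.4 × 9.81 = 141.3 N down at 1.235 m → arm 0.095 m, τ = 141.3 × 0.095 = 13.42 N·m counterclockwise.
Battery pack: 34.1 × 9.81 = 334.5 N down at 1.59 m → arm 0.26 m, τ = 334.5 × 0.26 = 86.97 N·m clockwise.
Hanging mass: 44.4 × 9.81 = 435.6 N down at 2.32 m → arm 0.99 m, τ = 435.6 × 0.99 = 431.2 N·m clockwise.
Lamp: 8.88 × 9.81 = 87.11 N down at 0.495 m → arm 0.835 m, τ = 87.11 × 0.835 = 72.74 N·m counterclockwise.
Net moment of known loads = 432 N·m clockwise.
An unknown mass m at 0.727 m has arm 0.603 m; its moment is m·g·0.603 counterclockwise.
Balancing moments: m × 9.81 × 0.603 = 432, giving m = 432 / (9.81 × 0.603) = 73 kg.

m ≈ 73 kg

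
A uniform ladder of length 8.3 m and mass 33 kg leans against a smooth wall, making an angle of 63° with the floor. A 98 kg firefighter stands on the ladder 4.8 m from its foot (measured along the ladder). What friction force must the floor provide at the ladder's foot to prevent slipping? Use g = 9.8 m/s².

Take moments about the foot of the ladder.
Ladder weight 33×9.8 = 323.4 N acts at 4.15 m along the ladder; its horizontal arm is 4.15·cos63° = 1.884 m → τ = 609.3 N·m clockwise.
Firefighter: 98×9.8 = 960.4 N at 4.8 m → arm 2.179 m → τ = 2093 N·m clockwise.
Wall normal N acts horizontally at the top; its moment arm is the height L sinθ = 8.3·sin63° = 7.395 m, counterclockwise.
Balancing moments: N × 7.395 = 2702, giving N = 365 N.
ΣFx = 0: friction at the foot balances the wall's push, so f = N_wall = 365 N.

f ≈ 365 N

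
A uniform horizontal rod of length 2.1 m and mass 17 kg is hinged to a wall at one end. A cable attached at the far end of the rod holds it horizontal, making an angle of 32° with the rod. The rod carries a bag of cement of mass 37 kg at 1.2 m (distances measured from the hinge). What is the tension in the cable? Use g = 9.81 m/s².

T ≈ 549 N

About the hinge:
Beam weight: 17 × 9.81 = 166.8 N down at 1.05 m → arm 1.05 m, τ = 166.8 × 1.05 = 175.1 N·m clockwise.
Bag of cement: 37 × 9.81 = 363 N down at 1.2 m → arm 1.2 m, τ = 363 × 1.2 = 435.6 N·m clockwise.
Total clockwise load moment = 610.7 N·m.
The cable tension T acts at 2.1 m; only its component perpendicular to the rod, T sinθ, produces torque. sin 32° = 0.5299.
Στ = 0 ⇒ T × 2.1 × 0.5299 = 610.7 ⇒ T = 610.7 / 1.113 = 549 N.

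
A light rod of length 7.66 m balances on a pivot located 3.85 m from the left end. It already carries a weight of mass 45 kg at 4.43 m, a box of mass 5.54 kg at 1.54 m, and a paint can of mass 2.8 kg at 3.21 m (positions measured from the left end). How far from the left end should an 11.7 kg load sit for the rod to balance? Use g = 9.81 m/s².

x ≈ 2.87 m from the left end

Choose the pivot (at 3.85 m from the left end) as the axis so the support reaction has zero arm there.
Weight: 45 × 9.81 = 441.5 N down at 4.43 m → arm 0.58 m, τ = 441.5 × 0.58 = 256.1 N·m clockwise.
Box: 5.54 × 9.81 = 54.35 N down at 1.54 m → arm 2.31 m, τ = 54.35 × 2.31 = 125.5 N·m counterclockwise.
Paint can: 2.8 × 9.81 = 27.47 N down at 3.21 m → arm 0.64 m, τ = 27.47 × 0.64 = 17.58 N·m counterclockwise.
Net moment of existing loads = 113 N·m clockwise.
The load weighs 11.7 × 9.81 = 114.8 N and must supply an equal counterclockwise moment, so its lever arm about the pivot is 113 / 114.8 = 0.984 m.
That puts it at 3.85 − 0.984 = 2.87 m from the left end.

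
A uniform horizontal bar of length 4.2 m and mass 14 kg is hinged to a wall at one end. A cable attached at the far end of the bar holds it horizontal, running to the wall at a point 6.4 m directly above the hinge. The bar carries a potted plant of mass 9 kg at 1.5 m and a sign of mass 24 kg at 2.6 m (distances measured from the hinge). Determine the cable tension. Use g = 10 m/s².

About the hinge:
Beam weight: 14 × 10 = 140 N down at 2.1 m → arm 2.1 m, τ = 140 × 2.1 = 294 N·m clockwise.
Potted plant: 9 × 10 = 90 N down at 1.5 m → arm 1.5 m, τ = 90 × 1.5 = 135 N·m clockwise.
Sign: 24 × 10 = 240 N down at 2.6 m → arm 2.6 m, τ = 240 × 2.6 = 624 N·m clockwise.
Total clockwise load moment = 1053 N·m.
The cable tension T acts at 4.2 m; only its component perpendicular to the bar, T sinθ, produces torque. sinθ = h/√(h²+d²) = 6.4/√(6.4²+4.2²) = 0.836.
Στ = 0 ⇒ T × 4.2 × 0.836 = 1053 ⇒ T = 1053 / 3.511 = 300 N.

T ≈ 300 N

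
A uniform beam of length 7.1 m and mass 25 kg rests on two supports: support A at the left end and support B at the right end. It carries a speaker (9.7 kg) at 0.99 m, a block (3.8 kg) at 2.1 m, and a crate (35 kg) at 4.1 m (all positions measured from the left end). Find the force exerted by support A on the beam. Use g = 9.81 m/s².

Taking torques about support B:
Beam weight: 25 × 9.81 = 245.2 N down at 3.55 m → arm 3.55 m, τ = 245.2 × 3.55 = 870.5 N·m counterclockwise.
Speaker: 9.7 × 9.81 = 95.16 N down at 0.99 m → arm 6.11 m, τ = 95.16 × 6.11 = 581.4 N·m counterclockwise.
Block: 3.8 × 9.81 = 37.28 N down at 2.1 m → arm 5 m, τ = 37.28 × 5 = 186.4 N·m counterclockwise.
Crate: 35 × 9.81 = 343.4 N down at 4.1 m → arm 3 m, τ = 343.4 × 3 = 1030 N·m counterclockwise.
Net load moment about support B = 2668 N·m counterclockwise.
Reaction R at support A is upward at 0 m, arm 7.1 m → moment R × 7.1 clockwise.
Balancing moments: R × 7.1 = 2668, giving R = 376 N.

R_A ≈ 376 N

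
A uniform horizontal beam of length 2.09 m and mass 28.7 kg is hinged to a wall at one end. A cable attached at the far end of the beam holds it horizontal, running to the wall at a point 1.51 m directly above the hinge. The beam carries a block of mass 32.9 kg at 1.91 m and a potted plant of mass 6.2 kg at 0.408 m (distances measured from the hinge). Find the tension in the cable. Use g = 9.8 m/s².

Take moments about the hinge.
Beam weight: 28.7 × 9.8 = 281.3 N down at 1.045 m → arm 1.045 m, τ = 281.3 × 1.045 = 294 N·m clockwise.
Block: 32.9 × 9.8 = 322.4 N down at 1.91 m → arm 1.91 m, τ = 322.4 × 1.91 = 615.8 N·m clockwise.
Potted plant: 6.2 × 9.8 = 60.76 N down at 0.408 m → arm 0.408 m, τ = 60.76 × 0.408 = 24.79 N·m clockwise.
Total clockwise load moment = 934.6 N·m.
The cable tension T acts at 2.09 m; only its component perpendicular to the beam, T sinθ, produces torque. sinθ = h/√(h²+d²) = 1.51/√(1.51²+2.09²) = 0.5856.
Setting net torque to zero: T × 2.09 × 0.5856 = 934.6 → T = 934.6 / 1.224 = 764 N.

T ≈ 764 N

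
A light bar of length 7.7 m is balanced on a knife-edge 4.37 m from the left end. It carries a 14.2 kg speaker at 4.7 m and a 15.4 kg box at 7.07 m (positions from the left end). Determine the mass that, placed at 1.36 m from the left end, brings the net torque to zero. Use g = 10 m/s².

m ≈ 15.4 kg

Take moments about the knife-edge (at 4.37 m from the left end).
Speaker: 14.2 × 10 = 142 N down at 4.7 m → arm 0.33 m, τ = 142 × 0.33 = 46.86 N·m clockwise.
Box: 15.4 × 10 = 154 N down at 7.07 m → arm 2.7 m, τ = 154 × 2.7 = 415.8 N·m clockwise.
Net moment of known loads = 462.7 N·m clockwise.
An unknown mass m at 1.36 m has arm 3.01 m; its moment is m·g·3.01 counterclockwise.
Setting net torque to zero: m × 10 × 3.01 = 462.7 → m = 462.7 / (10 × 3.01) = 15.4 kg.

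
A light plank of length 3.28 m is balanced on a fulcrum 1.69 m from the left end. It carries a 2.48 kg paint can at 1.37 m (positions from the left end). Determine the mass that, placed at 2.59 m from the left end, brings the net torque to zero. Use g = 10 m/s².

Sum moments about the fulcrum (at 1.69 m from the left end) (the support reaction has zero arm there).
Paint can: 2.48 × 10 = 24.8 N down at 1.37 m → arm 0.32 m, τ = 24.8 × 0.32 = 7.936 N·m counterclockwise.
Net moment of known loads = 7.936 N·m counterclockwise.
An unknown mass m at 2.59 m has arm 0.9 m; its moment is m·g·0.9 clockwise.
For rotational equilibrium, m × 10 × 0.9 = 7.936, so m = 7.936 / (10 × 0.9) = 0.882 kg.

m ≈ 0.882 kg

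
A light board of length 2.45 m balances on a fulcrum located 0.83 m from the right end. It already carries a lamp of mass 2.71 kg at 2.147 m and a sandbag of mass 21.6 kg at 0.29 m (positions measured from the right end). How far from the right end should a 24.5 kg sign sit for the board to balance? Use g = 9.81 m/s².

About the fulcrum (at 0.83 m from the right end):
Lamp: 2.71 × 9.81 = 26.59 N down at 2.147 m → arm 1.317 m, τ = 26.59 × 1.317 = 35.02 N·m counterclockwise.
Sandbag: 21.6 × 9.81 = 211.9 N down at 0.29 m → arm 0.54 m, τ = 211.9 × 0.54 = 114.4 N·m clockwise.
Net moment of existing loads = 79.38 N·m clockwise.
The sign weighs 24.5 × 9.81 = 240.3 N and must supply an equal counterclockwise moment, so its lever arm about the fulcrum is 79.38 / 240.3 = 0.33 m.
That puts it at 0.83 + 0.33 = 1.16 m from the right end.

x ≈ 1.16 m from the right end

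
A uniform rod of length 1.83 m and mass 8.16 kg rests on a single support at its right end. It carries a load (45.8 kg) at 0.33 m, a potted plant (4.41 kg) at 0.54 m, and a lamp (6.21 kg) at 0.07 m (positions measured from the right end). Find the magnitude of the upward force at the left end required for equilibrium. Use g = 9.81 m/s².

F ≈ 136 N

About the right end:
Beam weight: 8.16 × 9.81 = 80.05 N down at 0.915 m → arm 0.915 m, τ = 80.05 × 0.915 = 73.25 N·m counterclockwise.
Load: 45.8 × 9.81 = 449.3 N down at 0.33 m → arm 0.33 m, τ = 449.3 × 0.33 = 148.3 N·m counterclockwise.
Potted plant: 4.41 × 9.81 = 43.26 N down at 0.54 m → arm 0.54 m, τ = 43.26 × 0.54 = 23.36 N·m counterclockwise.
Lamp: 6.21 × 9.81 = 60.92 N down at 0.07 m → arm 0.07 m, τ = 60.92 × 0.07 = 4.264 N·m counterclockwise.
Net moment of the loads = 249.2 N·m counterclockwise.
The upward force F acts at the left end, arm 1.83 m, giving F × 1.83 clockwise.
Setting net torque to zero: F × 1.83 = 249.2 → F = 249.2 / 1.83 = 136 N.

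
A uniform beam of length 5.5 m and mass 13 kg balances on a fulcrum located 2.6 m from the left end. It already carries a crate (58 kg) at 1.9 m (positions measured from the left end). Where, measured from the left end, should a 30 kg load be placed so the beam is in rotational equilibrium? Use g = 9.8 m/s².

Choose the fulcrum (at 2.6 m from the left end) as the axis so the support reaction has zero arm there.
Beam weight: 13 × 9.8 = 127.4 N down at 2.75 m → arm 0.15 m, τ = 127.4 × 0.15 = 19.11 N·m clockwise.
Crate: 58 × 9.8 = 568.4 N down at 1.9 m → arm 0.7 m, τ = 568.4 × 0.7 = 397.9 N·m counterclockwise.
Net moment of existing loads = 378.8 N·m counterclockwise.
The load weighs 30 × 9.8 = 294 N and must supply an equal clockwise moment, so its lever arm about the fulcrum is 378.8 / 294 = 1.29 m.
That puts it at 2.6 + 1.29 = 3.89 m from the left end.

x ≈ 3.89 m from the left end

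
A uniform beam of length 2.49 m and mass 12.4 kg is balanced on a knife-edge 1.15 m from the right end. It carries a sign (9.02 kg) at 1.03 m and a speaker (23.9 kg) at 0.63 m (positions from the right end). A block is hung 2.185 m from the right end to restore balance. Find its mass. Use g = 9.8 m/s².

Take moments about the knife-edge (at 1.15 m from the right end).
Beam weight: 12.4 × 9.8 = 121.5 N down at 1.245 m → arm 0.095 m, τ = 121.5 × 0.095 = 11.54 N·m counterclockwise.
Sign: 9.02 × 9.8 = 88.4 N down at 1.03 m → arm 0.12 m, τ = 88.4 × 0.12 = 10.61 N·m clockwise.
Speaker: 23.9 × 9.8 = 234.2 N down at 0.63 m → arm 0.52 m, τ = 234.2 × 0.52 = 121.8 N·m clockwise.
Net moment of known loads = 120.9 N·m clockwise.
An unknown mass m at 2.185 m has arm 1.035 m; its moment is m·g·1.035 counterclockwise.
Στ = 0 ⇒ m × 9.8 × 1.035 = 120.9 ⇒ m = 120.9 / (9.8 × 1.035) = 11.9 kg.

m ≈ 11.9 kg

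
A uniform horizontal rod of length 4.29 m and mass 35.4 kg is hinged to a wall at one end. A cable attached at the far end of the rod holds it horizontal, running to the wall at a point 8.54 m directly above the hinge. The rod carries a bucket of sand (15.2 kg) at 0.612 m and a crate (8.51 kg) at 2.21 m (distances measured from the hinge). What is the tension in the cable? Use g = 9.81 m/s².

About the hinge:
Beam weight: 35.4 × 9.81 = 347.3 N down at 2.145 m → arm 2.145 m, τ = 347.3 × 2.145 = 745 N·m clockwise.
Bucket of sand: 15.2 × 9.81 = 149.1 N down at 0.612 m → arm 0.612 m, τ = 149.1 × 0.612 = 91.25 N·m clockwise.
Crate: 8.51 × 9.81 = 83.48 N down at 2.21 m → arm 2.21 m, τ = 83.48 × 2.21 = 184.5 N·m clockwise.
Total clockwise load moment = 1021 N·m.
The cable tension T acts at 4.29 m; only its component perpendicular to the rod, T sinθ, produces torque. sinθ = h/√(h²+d²) = 8.54/√(8.54²+4.29²) = 0.8936.
Στ = 0 ⇒ T × 4.29 × 0.8936 = 1021 ⇒ T = 1021 / 3.834 = 266 N.

T ≈ 266 N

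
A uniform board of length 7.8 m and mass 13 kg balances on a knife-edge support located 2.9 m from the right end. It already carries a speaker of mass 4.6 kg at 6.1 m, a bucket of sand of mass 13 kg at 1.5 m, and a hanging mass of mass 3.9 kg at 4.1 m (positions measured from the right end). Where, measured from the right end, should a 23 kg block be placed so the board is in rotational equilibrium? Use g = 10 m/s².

x ≈ 2.28 m from the right end

Taking torques about the knife-edge support (at 2.9 m from the right end):
Beam weight: 13 × 10 = 130 N down at 3.9 m → arm 1 m, τ = 130 × 1 = 130 N·m counterclockwise.
Speaker: 4.6 × 10 = 46 N down at 6.1 m → arm 3.2 m, τ = 46 × 3.2 = 147.2 N·m counterclockwise.
Bucket of sand: 13 × 10 = 130 N down at 1.5 m → arm 1.4 m, τ = 130 × 1.4 = 182 N·m clockwise.
Hanging mass: 3.9 × 10 = 39 N down at 4.1 m → arm 1.2 m, τ = 39 × 1.2 = 46.8 N·m counterclockwise.
Net moment of existing loads = 142 N·m counterclockwise.
The block weighs 23 × 10 = 230 N and must supply an equal clockwise moment, so its lever arm about the knife-edge support is 142 / 230 = 0.617 m.
That puts it at 2.9 − 0.617 = 2.28 m from the right end.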